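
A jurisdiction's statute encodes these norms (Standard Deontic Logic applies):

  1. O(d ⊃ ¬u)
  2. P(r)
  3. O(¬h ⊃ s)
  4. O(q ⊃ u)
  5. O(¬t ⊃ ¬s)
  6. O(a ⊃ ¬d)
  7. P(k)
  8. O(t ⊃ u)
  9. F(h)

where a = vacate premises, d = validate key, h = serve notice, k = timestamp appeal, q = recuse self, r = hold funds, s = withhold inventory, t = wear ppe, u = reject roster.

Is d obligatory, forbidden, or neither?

F(h) at premise 9 means O(¬h).
With premise 3, O(¬h ⊃ s), the K-axiom yields O(s).
Premise 5, O(¬t ⊃ ¬s), contraposes to O(s ⊃ t); with O(s) we get O(t).
Applying K to premise 8 (O(t ⊃ u)) and O(t) yields O(u).
Premise 1 is O(d ⊃ ¬u); contrapositively O(u ⊃ ¬d). Since O(u) holds, K gives O(¬d).
Premises 2, 4, 6, 7 do not contribute to this derivation.
Thus O(¬d), which is F(d): d is forbidden.

Forbidden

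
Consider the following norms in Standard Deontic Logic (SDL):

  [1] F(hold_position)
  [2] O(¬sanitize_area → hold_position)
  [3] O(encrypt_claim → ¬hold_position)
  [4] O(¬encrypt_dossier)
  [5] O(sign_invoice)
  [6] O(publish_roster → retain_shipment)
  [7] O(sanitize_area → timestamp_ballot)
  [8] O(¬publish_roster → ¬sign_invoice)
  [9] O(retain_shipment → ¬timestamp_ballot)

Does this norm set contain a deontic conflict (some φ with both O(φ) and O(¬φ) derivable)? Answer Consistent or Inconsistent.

F(hold_position) at premise 1 means O(¬hold_position).
The contrapositive of premise 2 (O(¬sanitize_area → hold_position)) is O(¬hold_position → sanitize_area), and O(¬hold_position) is already established, so O(sanitize_area).
Applying K to premise 7 (O(sanitize_area → timestamp_ballot)) and O(sanitize_area) yields O(timestamp_ballot).
Premise 9, O(retain_shipment → ¬timestamp_ballot), contraposes to O(timestamp_ballot → ¬retain_shipment); with O(timestamp_ballot) we get O(¬retain_shipment).
Premise 6 is O(publish_roster → retain_shipment); contrapositively O(¬retain_shipment → ¬publish_roster). Since O(¬retain_shipment) holds, K gives O(¬publish_roster).
Premise 8 is O(¬publish_roster → ¬sign_invoice); since O(¬publish_roster), deontic closure gives O(¬sign_invoice).
But premise 5 directly asserts O(sign_invoice).
We now have both O(¬sign_invoice) and O(sign_invoice) — sign_invoice is simultaneously obligatory and forbidden, violating the D-axiom.

Inconsistent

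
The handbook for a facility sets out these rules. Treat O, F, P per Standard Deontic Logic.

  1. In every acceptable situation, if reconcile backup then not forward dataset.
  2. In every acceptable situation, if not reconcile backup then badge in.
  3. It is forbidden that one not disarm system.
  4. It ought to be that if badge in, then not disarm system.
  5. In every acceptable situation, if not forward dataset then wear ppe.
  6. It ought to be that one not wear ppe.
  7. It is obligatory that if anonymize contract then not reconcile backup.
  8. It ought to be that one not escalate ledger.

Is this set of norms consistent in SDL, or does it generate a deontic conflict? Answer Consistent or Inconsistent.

Inconsistent

Premise 6 gives O(¬wear_ppe).
Premise 5, O(¬forward_dataset → wear_ppe), contraposes to O(¬wear_ppe → forward_dataset); with O(¬wear_ppe) we get O(forward_dataset).
Premise 1, O(reconcile_backup → ¬forward_dataset), contraposes to O(forward_dataset → ¬reconcile_backup); with O(forward_dataset) we get O(¬reconcile_backup).
From O(¬reconcile_backup) and premise 2, O(¬reconcile_backup → badge_in), we obtain O(badge_in).
With premise 4, O(badge_in → ¬disarm_system), the K-axiom yields O(¬disarm_system).
However, F(¬disarm_system) at premise 3 amounts to O(disarm_system).
We now have both O(¬disarm_system) and O(disarm_system) — disarm_system is simultaneously obligatory and forbidden, violating the D-axiom.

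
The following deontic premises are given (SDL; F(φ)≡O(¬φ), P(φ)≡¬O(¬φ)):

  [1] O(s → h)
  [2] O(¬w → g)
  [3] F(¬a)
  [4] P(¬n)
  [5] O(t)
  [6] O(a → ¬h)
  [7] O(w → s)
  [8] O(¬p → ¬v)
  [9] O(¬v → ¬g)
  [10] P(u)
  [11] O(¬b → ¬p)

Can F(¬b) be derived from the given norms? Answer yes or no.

Premise 3 is F(¬a), i.e. O(a).
Premise 6 is O(a → ¬h); since O(a), deontic closure gives O(¬h).
Premise 1 is O(s → h); contrapositively O(¬h → ¬s). Since O(¬h) holds, K gives O(¬s).
Premise 7, O(w → s), contraposes to O(¬s → ¬w); with O(¬s) we get O(¬w).
Applying K to premise 2 (O(¬w → g)) and O(¬w) yields O(g).
Premise 9, O(¬v → ¬g), contraposes to O(g → v); with O(g) we get O(v).
Premise 8 is O(¬p → ¬v); contrapositively O(v → p). Since O(v) holds, K gives O(p).
Premise 11 is O(¬b → ¬p); contrapositively O(p → b). Since O(p) holds, K gives O(b).
Premises 4, 5, 10 do not contribute to this derivation.
So O(b) holds, i.e. F(¬b). The claim follows.

Yes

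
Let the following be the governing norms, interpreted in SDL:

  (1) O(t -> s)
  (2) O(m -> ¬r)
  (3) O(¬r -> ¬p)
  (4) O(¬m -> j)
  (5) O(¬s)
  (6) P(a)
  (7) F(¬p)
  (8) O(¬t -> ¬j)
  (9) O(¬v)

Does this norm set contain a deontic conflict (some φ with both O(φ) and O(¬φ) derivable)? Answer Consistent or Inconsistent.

F(¬p) at premise 7 means O(p).
The contrapositive of premise 3 (O(¬r -> ¬p)) is O(p -> r), and O(p) is already established, so O(r).
The contrapositive of premise 2 (O(m -> ¬r)) is O(r -> ¬m), and O(r) is already established, so O(¬m).
From O(¬m) and premise 4, O(¬m -> j), we obtain O(j).
Premise 8 is O(¬t -> ¬j); contrapositively O(j -> t). Since O(j) holds, K gives O(t).
Applying K to premise 1 (O(t -> s)) and O(t) yields O(s).
Yet premise 5 states O(¬s).
We now have both O(s) and O(¬s) — s is simultaneously obligatory and forbidden, violating the D-axiom.

Inconsistent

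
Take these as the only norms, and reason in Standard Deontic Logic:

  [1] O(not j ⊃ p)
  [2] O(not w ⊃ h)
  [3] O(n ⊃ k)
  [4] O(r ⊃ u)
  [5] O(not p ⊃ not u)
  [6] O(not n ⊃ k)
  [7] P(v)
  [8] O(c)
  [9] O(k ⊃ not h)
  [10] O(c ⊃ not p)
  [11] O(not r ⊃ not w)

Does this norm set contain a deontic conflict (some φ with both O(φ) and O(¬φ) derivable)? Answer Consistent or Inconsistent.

By case analysis on not n: premise 6 gives O(not n ⊃ k) and premise 3 gives O(n ⊃ k), so O(k) either way.
From O(k) and premise 9, O(k ⊃ not h), we obtain O(not h).
The contrapositive of premise 2 (O(not w ⊃ h)) is O(not h ⊃ w), and O(not h) is already established, so O(w).
Premise 11 is O(not r ⊃ not w); contrapositively O(w ⊃ r). Since O(w) holds, K gives O(r).
Premise 4 is O(r ⊃ u); since O(r), deontic closure gives O(u).
Premise 5, O(not p ⊃ not u), contraposes to O(u ⊃ p); with O(u) we get O(p).
The contrapositive of premise 10 (O(c ⊃ not p)) is O(p ⊃ not c), and O(p) is already established, so O(not c).
However, premise 8 gives O(c).
We now have both O(not c) and O(c) — c is simultaneously obligatory and forbidden, violating the D-axiom.

Inconsistent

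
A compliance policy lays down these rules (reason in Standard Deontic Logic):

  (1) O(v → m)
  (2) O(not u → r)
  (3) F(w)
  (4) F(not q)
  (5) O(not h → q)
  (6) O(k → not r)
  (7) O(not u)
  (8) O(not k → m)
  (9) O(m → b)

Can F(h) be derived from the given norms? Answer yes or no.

No

Premise 5 is O(not h → q); even if O(q) held, inferring O(not h) would be affirming the consequent — invalid.
No other premise forces O(not h). An ideal world satisfying every premise can still have h true, so F(h) is not derivable.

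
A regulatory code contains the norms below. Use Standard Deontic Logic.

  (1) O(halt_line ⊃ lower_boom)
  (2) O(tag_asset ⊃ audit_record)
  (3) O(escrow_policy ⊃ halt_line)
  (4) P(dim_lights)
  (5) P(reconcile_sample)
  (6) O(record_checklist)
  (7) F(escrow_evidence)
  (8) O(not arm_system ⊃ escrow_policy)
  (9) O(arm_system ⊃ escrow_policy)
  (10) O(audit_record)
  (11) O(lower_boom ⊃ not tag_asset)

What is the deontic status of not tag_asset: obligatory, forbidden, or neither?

Premises 9 and 8 are O(arm_system ⊃ escrow_policy) and O(not arm_system ⊃ escrow_policy); every ideal world satisfies arm_system or not arm_system, so in either case escrow_policy holds — hence O(escrow_policy).
Premise 3 is O(escrow_policy ⊃ halt_line); since O(escrow_policy), deontic closure gives O(halt_line).
With premise 1, O(halt_line ⊃ lower_boom), the K-axiom yields O(lower_boom).
From O(lower_boom) and premise 11, O(lower_boom ⊃ not tag_asset), we obtain O(not tag_asset).
Premises 2, 4, 5, 6, 7, 10 do not contribute to this derivation.
Hence not tag_asset is obligatory.

Obligatory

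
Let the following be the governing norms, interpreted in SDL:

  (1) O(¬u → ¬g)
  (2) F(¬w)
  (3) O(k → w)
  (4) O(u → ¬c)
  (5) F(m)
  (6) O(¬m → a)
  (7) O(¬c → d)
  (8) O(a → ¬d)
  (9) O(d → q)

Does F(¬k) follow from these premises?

Premise 3 is O(k → w); even if O(w) held, inferring O(k) would be affirming the consequent — invalid.
No other premise forces O(k). An ideal world satisfying every premise can still have ¬k true, so F(¬k) is not derivable.

No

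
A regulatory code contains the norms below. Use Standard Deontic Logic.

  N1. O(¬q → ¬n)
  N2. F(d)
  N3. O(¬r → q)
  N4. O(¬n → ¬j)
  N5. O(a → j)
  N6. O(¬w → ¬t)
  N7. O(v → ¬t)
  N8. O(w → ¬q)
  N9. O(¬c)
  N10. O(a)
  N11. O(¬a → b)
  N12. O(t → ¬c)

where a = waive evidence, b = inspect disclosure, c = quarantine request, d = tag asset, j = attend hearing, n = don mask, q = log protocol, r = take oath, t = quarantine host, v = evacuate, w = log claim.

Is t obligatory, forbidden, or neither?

Forbidden

Premise 10 gives O(a).
From O(a) and premise 5, O(a → j), we obtain O(j).
Premise 4 is O(¬n → ¬j); contrapositively O(j → n). Since O(j) holds, K gives O(n).
The contrapositive of premise 1 (O(¬q → ¬n)) is O(n → q), and O(n) is already established, so O(q).
Premise 8 is O(w → ¬q); contrapositively O(q → ¬w). Since O(q) holds, K gives O(¬w).
Premise 6 is O(¬w → ¬t); since O(¬w), deontic closure gives O(¬t).
Premises 2, 3, 7, 9, 11, 12 do not contribute to this derivation.
Thus O(¬t), which is F(t): t is forbidden.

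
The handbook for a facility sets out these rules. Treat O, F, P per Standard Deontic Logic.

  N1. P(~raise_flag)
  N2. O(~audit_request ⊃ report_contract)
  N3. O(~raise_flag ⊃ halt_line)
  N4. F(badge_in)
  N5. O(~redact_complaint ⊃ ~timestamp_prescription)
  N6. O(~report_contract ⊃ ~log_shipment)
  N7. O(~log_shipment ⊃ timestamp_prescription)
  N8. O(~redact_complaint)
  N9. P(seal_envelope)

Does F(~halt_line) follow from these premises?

No

Premise 3 is O(~raise_flag ⊃ halt_line), but O(~raise_flag) is not derivable from the premises (the permission P(~raise_flag) asserts only ~O(raise_flag), not O(~raise_flag)), so it does not yield O(halt_line).
No other premise forces O(halt_line). An ideal world satisfying every premise can still have ~halt_line true, so F(~halt_line) is not derivable.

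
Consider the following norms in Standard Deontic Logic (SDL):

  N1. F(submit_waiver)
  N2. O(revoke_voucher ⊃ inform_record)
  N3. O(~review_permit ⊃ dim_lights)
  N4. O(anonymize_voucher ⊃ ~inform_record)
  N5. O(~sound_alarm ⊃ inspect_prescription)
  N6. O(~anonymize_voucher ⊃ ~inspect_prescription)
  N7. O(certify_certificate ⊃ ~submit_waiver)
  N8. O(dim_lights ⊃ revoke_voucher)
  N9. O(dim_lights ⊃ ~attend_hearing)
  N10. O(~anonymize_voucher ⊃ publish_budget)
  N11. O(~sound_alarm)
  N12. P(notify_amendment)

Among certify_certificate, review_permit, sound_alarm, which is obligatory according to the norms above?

From premise 11 we have O(~sound_alarm).
From O(~sound_alarm) and premise 5, O(~sound_alarm ⊃ inspect_prescription), we obtain O(inspect_prescription).
The contrapositive of premise 6 (O(~anonymize_voucher ⊃ ~inspect_prescription)) is O(inspect_prescription ⊃ anonymize_voucher), and O(inspect_prescription) is already established, so O(anonymize_voucher).
Premise 4 is O(anonymize_voucher ⊃ ~inform_record); since O(anonymize_voucher), deontic closure gives O(~inform_record).
The contrapositive of premise 2 (O(revoke_voucher ⊃ inform_record)) is O(~inform_record ⊃ ~revoke_voucher), and O(~inform_record) is already established, so O(~revoke_voucher).
Premise 8, O(dim_lights ⊃ revoke_voucher), contraposes to O(~revoke_voucher ⊃ ~dim_lights); with O(~revoke_voucher) we get O(~dim_lights).
The contrapositive of premise 3 (O(~review_permit ⊃ dim_lights)) is O(~dim_lights ⊃ review_permit), and O(~dim_lights) is already established, so O(review_permit).
So O(review_permit) holds — review_permit is obligatory. None of the other listed options is made obligatory by any chain of premises.

review_permit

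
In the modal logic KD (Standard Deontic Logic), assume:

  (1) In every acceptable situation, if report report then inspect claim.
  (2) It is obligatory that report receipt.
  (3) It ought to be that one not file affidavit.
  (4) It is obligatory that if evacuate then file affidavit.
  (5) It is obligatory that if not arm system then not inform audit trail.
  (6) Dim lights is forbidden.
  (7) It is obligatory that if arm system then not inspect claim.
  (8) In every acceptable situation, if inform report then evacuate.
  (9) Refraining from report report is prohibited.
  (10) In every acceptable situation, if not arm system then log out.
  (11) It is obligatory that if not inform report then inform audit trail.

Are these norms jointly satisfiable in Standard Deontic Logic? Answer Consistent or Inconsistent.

Inconsistent

From premise 3 we have O(¬file_affidavit).
The contrapositive of premise 4 (O(evacuate → file_affidavit)) is O(¬file_affidavit → ¬evacuate), and O(¬file_affidavit) is already established, so O(¬evacuate).
The contrapositive of premise 8 (O(inform_report → evacuate)) is O(¬evacuate → ¬inform_report), and O(¬evacuate) is already established, so O(¬inform_report).
With premise 11, O(¬inform_report → inform_audit_trail), the K-axiom yields O(inform_audit_trail).
The contrapositive of premise 5 (O(¬arm_system → ¬inform_audit_trail)) is O(inform_audit_trail → arm_system), and O(inform_audit_trail) is already established, so O(arm_system).
Applying K to premise 7 (O(arm_system → ¬inspect_claim)) and O(arm_system) yields O(¬inspect_claim).
Premise 1 is O(report_report → inspect_claim); contrapositively O(¬inspect_claim → ¬report_report). Since O(¬inspect_claim) holds, K gives O(¬report_report).
Yet premise 9 is F(¬report_report), i.e. O(report_report).
We now have both O(¬report_report) and O(report_report) — report_report is simultaneously obligatory and forbidden, violating the D-axiom.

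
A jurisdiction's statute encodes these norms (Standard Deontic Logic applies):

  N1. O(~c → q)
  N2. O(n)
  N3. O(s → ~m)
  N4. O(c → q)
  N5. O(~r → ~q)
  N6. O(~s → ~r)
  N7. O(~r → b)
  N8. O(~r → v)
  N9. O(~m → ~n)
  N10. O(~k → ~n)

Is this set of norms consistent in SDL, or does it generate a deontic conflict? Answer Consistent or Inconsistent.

Inconsistent

Premises 1 and 4 are O(~c → q) and O(c → q); every ideal world satisfies ~c or c, so in either case q holds — hence O(q).
Premise 5, O(~r → ~q), contraposes to O(q → r); with O(q) we get O(r).
The contrapositive of premise 6 (O(~s → ~r)) is O(r → s), and O(r) is already established, so O(s).
From O(s) and premise 3, O(s → ~m), we obtain O(~m).
Applying K to premise 9 (O(~m → ~n)) and O(~m) yields O(~n).
But premise 2 directly asserts O(n).
We now have both O(~n) and O(n) — n is simultaneously obligatory and forbidden, violating the D-axiom.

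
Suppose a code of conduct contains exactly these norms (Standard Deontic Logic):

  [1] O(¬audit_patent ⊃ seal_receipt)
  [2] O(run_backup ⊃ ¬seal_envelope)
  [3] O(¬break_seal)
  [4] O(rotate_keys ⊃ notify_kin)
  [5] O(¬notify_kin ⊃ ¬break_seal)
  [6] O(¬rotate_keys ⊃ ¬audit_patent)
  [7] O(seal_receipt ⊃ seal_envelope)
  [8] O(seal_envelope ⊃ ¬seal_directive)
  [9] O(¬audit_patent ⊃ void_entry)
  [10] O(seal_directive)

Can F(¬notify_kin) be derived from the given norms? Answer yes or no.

From premise 10 we have O(seal_directive).
The contrapositive of premise 8 (O(seal_envelope ⊃ ¬seal_directive)) is O(seal_directive ⊃ ¬seal_envelope), and O(seal_directive) is already established, so O(¬seal_envelope).
Premise 7 is O(seal_receipt ⊃ seal_envelope); contrapositively O(¬seal_envelope ⊃ ¬seal_receipt). Since O(¬seal_envelope) holds, K gives O(¬seal_receipt).
Premise 1 is O(¬audit_patent ⊃ seal_receipt); contrapositively O(¬seal_receipt ⊃ audit_patent). Since O(¬seal_receipt) holds, K gives O(audit_patent).
The contrapositive of premise 6 (O(¬rotate_keys ⊃ ¬audit_patent)) is O(audit_patent ⊃ rotate_keys), and O(audit_patent) is already established, so O(rotate_keys).
Premise 4 is O(rotate_keys ⊃ notify_kin); since O(rotate_keys), deontic closure gives O(notify_kin).
Premises 2, 3, 5, 9 do not contribute to this derivation.
So O(notify_kin) holds, i.e. F(¬notify_kin). The claim follows.

Yes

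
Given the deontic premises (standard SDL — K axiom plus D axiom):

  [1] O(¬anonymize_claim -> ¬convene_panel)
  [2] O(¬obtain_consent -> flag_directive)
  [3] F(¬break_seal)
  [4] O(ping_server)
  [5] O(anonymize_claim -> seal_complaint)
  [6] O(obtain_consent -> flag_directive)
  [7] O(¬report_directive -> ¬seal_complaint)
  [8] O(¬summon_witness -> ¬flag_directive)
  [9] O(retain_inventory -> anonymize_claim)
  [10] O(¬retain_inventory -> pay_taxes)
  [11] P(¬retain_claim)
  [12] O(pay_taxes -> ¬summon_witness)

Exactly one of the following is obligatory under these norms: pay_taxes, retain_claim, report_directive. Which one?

report_directive

By case analysis on ¬obtain_consent: premise 2 gives O(¬obtain_consent -> flag_directive) and premise 6 gives O(obtain_consent -> flag_directive), so O(flag_directive) either way.
Premise 8, O(¬summon_witness -> ¬flag_directive), contraposes to O(flag_directive -> summon_witness); with O(flag_directive) we get O(summon_witness).
The contrapositive of premise 12 (O(pay_taxes -> ¬summon_witness)) is O(summon_witness -> ¬pay_taxes), and O(summon_witness) is already established, so O(¬pay_taxes).
Premise 10, O(¬retain_inventory -> pay_taxes), contraposes to O(¬pay_taxes -> retain_inventory); with O(¬pay_taxes) we get O(retain_inventory).
Applying K to premise 9 (O(retain_inventory -> anonymize_claim)) and O(retain_inventory) yields O(anonymize_claim).
Applying K to premise 5 (O(anonymize_claim -> seal_complaint)) and O(anonymize_claim) yields O(seal_complaint).
Premise 7, O(¬report_directive -> ¬seal_complaint), contraposes to O(seal_complaint -> report_directive); with O(seal_complaint) we get O(report_directive).
So O(report_directive) holds — report_directive is obligatory. None of the other listed options is made obligatory by any chain of premises.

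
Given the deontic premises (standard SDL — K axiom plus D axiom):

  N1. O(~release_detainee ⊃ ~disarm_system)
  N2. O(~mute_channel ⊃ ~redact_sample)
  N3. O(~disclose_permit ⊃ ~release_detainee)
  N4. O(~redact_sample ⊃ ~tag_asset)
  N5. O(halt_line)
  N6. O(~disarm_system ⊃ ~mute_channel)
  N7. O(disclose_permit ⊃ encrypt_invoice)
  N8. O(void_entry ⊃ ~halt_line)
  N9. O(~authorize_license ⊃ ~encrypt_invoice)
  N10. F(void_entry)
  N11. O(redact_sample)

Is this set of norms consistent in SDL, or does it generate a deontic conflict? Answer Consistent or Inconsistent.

Premise 8 is O(void_entry ⊃ ~halt_line), but O(void_entry) is not derivable from the premises, so it does not yield O(~halt_line).
So O(~halt_line) is not derivable, and the apparent clash with O(halt_line) does not arise.
A world satisfying every obligation exists (e.g. authorize_license=true, disarm_system=true, disclose_permit=true, encrypt_invoice=true, halt_line=true, mute_channel=true, redact_sample=true, release_detainee=true, tag_asset=false, void_entry=false); no atom is both obligatory and forbidden, so the set is consistent.

Consistent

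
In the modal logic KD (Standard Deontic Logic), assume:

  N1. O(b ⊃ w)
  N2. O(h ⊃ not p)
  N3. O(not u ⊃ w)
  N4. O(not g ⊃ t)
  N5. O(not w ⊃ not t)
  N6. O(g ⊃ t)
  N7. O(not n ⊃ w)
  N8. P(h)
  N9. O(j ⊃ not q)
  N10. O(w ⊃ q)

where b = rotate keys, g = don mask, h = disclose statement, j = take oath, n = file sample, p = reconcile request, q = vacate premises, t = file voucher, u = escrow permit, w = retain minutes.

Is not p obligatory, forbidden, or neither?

Premise 2 is O(h ⊃ not p), but O(h) is not derivable from the premises (the permission P(h) asserts only not O(not h), not O(h)), so it does not yield O(not p).
No premise or chain of K-axiom applications forces O(not p), and none forces O(p). So not p is neither obligatory nor forbidden under these norms.

Neither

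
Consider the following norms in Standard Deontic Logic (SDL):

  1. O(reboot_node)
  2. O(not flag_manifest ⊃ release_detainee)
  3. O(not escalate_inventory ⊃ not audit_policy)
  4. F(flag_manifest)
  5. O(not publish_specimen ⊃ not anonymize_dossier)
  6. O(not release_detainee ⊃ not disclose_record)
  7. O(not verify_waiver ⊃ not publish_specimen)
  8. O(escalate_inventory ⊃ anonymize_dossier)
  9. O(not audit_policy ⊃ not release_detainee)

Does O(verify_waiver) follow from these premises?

Yes

Premise 4 is F(flag_manifest), i.e. O(not flag_manifest).
Premise 2 is O(not flag_manifest ⊃ release_detainee); since O(not flag_manifest), deontic closure gives O(release_detainee).
The contrapositive of premise 9 (O(not audit_policy ⊃ not release_detainee)) is O(release_detainee ⊃ audit_policy), and O(release_detainee) is already established, so O(audit_policy).
Premise 3, O(not escalate_inventory ⊃ not audit_policy), contraposes to O(audit_policy ⊃ escalate_inventory); with O(audit_policy) we get O(escalate_inventory).
Premise 8 is O(escalate_inventory ⊃ anonymize_dossier); since O(escalate_inventory), deontic closure gives O(anonymize_dossier).
Premise 5 is O(not publish_specimen ⊃ not anonymize_dossier); contrapositively O(anonymize_dossier ⊃ publish_specimen). Since O(anonymize_dossier) holds, K gives O(publish_specimen).
Premise 7 is O(not verify_waiver ⊃ not publish_specimen); contrapositively O(publish_specimen ⊃ verify_waiver). Since O(publish_specimen) holds, K gives O(verify_waiver).
Premises 1, 6 do not contribute to this derivation.
So O(verify_waiver) follows.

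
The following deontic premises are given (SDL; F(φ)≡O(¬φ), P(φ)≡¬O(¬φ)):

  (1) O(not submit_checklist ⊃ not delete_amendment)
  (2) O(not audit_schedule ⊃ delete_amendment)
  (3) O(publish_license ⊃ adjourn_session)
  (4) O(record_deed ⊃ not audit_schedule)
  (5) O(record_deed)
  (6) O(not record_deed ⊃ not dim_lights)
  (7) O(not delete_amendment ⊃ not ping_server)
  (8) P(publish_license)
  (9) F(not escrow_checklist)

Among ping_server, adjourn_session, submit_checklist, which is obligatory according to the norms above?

Premise 5 states O(record_deed) outright.
Applying K to premise 4 (O(record_deed ⊃ not audit_schedule)) and O(record_deed) yields O(not audit_schedule).
With premise 2, O(not audit_schedule ⊃ delete_amendment), the K-axiom yields O(delete_amendment).
The contrapositive of premise 1 (O(not submit_checklist ⊃ not delete_amendment)) is O(delete_amendment ⊃ submit_checklist), and O(delete_amendment) is already established, so O(submit_checklist).
So O(submit_checklist) holds — submit_checklist is obligatory. None of the other listed options is made obligatory by any chain of premises.

submit_checklist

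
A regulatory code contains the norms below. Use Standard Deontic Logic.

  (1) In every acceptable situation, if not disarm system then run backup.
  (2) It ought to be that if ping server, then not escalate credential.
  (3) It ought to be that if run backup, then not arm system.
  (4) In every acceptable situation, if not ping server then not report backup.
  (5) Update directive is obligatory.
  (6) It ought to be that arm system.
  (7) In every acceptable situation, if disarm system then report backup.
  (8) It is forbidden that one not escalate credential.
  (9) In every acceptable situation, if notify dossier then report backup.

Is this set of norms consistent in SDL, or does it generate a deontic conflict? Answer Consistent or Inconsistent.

Premise 6 gives O(arm_system).
Premise 3, O(run_backup → ¬arm_system), contraposes to O(arm_system → ¬run_backup); with O(arm_system) we get O(¬run_backup).
The contrapositive of premise 1 (O(¬disarm_system → run_backup)) is O(¬run_backup → disarm_system), and O(¬run_backup) is already established, so O(disarm_system).
With premise 7, O(disarm_system → report_backup), the K-axiom yields O(report_backup).
Premise 4 is O(¬ping_server → ¬report_backup); contrapositively O(report_backup → ping_server). Since O(report_backup) holds, K gives O(ping_server).
With premise 2, O(ping_server → ¬escalate_credential), the K-axiom yields O(¬escalate_credential).
Yet premise 8 is F(¬escalate_credential), i.e. O(escalate_credential).
We now have both O(¬escalate_credential) and O(escalate_credential) — escalate_credential is simultaneously obligatory and forbidden, violating the D-axiom.

Inconsistent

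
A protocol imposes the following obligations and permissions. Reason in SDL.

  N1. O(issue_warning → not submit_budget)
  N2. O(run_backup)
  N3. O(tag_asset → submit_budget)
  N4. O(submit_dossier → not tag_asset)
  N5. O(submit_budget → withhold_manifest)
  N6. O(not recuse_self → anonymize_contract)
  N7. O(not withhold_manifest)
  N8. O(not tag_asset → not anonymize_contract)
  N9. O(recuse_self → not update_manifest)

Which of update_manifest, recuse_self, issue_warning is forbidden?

Premise 7 states O(not withhold_manifest) outright.
The contrapositive of premise 5 (O(submit_budget → withhold_manifest)) is O(not withhold_manifest → not submit_budget), and O(not withhold_manifest) is already established, so O(not submit_budget).
Premise 3, O(tag_asset → submit_budget), contraposes to O(not submit_budget → not tag_asset); with O(not submit_budget) we get O(not tag_asset).
With premise 8, O(not tag_asset → not anonymize_contract), the K-axiom yields O(not anonymize_contract).
Premise 6, O(not recuse_self → anonymize_contract), contraposes to O(not anonymize_contract → recuse_self); with O(not anonymize_contract) we get O(recuse_self).
From O(recuse_self) and premise 9, O(recuse_self → not update_manifest), we obtain O(not update_manifest).
So O(not update_manifest) holds, i.e. update_manifest is forbidden. None of the other listed options is forbidden under the premises.

update_manifest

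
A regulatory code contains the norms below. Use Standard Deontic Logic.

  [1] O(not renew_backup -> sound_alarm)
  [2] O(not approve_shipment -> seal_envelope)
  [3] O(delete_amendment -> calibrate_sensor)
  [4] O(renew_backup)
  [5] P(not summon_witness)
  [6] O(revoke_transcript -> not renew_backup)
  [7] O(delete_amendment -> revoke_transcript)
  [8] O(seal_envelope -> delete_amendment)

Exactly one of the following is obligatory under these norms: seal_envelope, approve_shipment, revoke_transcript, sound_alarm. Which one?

approve_shipment

From premise 4 we have O(renew_backup).
Premise 6, O(revoke_transcript -> not renew_backup), contraposes to O(renew_backup -> not revoke_transcript); with O(renew_backup) we get O(not revoke_transcript).
Premise 7, O(delete_amendment -> revoke_transcript), contraposes to O(not revoke_transcript -> not delete_amendment); with O(not revoke_transcript) we get O(not delete_amendment).
The contrapositive of premise 8 (O(seal_envelope -> delete_amendment)) is O(not delete_amendment -> not seal_envelope), and O(not delete_amendment) is already established, so O(not seal_envelope).
Premise 2, O(not approve_shipment -> seal_envelope), contraposes to O(not seal_envelope -> approve_shipment); with O(not seal_envelope) we get O(approve_shipment).
So O(approve_shipment) holds — approve_shipment is obligatory. None of the other listed options is made obligatory by any chain of premises.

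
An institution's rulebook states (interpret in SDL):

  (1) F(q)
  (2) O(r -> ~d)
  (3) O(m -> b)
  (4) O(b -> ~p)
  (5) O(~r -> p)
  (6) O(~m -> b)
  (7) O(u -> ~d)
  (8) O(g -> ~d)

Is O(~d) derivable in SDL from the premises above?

By case analysis on m: premise 3 gives O(m -> b) and premise 6 gives O(~m -> b), so O(b) either way.
With premise 4, O(b -> ~p), the K-axiom yields O(~p).
Premise 5, O(~r -> p), contraposes to O(~p -> r); with O(~p) we get O(r).
From O(r) and premise 2, O(r -> ~d), we obtain O(~d).
Premises 1, 7, 8 do not contribute to this derivation.
So O(~d) follows.

Yes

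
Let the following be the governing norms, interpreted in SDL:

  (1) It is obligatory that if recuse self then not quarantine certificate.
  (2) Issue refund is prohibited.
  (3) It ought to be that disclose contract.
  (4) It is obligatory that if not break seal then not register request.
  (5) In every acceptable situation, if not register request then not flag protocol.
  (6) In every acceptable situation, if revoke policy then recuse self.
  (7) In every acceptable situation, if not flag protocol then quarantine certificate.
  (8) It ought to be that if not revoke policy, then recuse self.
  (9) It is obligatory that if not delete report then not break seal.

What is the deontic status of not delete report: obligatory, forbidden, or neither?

By case analysis on ¬revoke_policy: premise 8 gives O(¬revoke_policy → recuse_self) and premise 6 gives O(revoke_policy → recuse_self), so O(recuse_self) either way.
Applying K to premise 1 (O(recuse_self → ¬quarantine_certificate)) and O(recuse_self) yields O(¬quarantine_certificate).
The contrapositive of premise 7 (O(¬flag_protocol → quarantine_certificate)) is O(¬quarantine_certificate → flag_protocol), and O(¬quarantine_certificate) is already established, so O(flag_protocol).
The contrapositive of premise 5 (O(¬register_request → ¬flag_protocol)) is O(flag_protocol → register_request), and O(flag_protocol) is already established, so O(register_request).
Premise 4, O(¬break_seal → ¬register_request), contraposes to O(register_request → break_seal); with O(register_request) we get O(break_seal).
Premise 9 is O(¬delete_report → ¬break_seal); contrapositively O(break_seal → delete_report). Since O(break_seal) holds, K gives O(delete_report).
Premises 2, 3 do not contribute to this derivation.
Thus O(delete_report), which is F(¬delete_report): ¬delete_report is forbidden.

Forbidden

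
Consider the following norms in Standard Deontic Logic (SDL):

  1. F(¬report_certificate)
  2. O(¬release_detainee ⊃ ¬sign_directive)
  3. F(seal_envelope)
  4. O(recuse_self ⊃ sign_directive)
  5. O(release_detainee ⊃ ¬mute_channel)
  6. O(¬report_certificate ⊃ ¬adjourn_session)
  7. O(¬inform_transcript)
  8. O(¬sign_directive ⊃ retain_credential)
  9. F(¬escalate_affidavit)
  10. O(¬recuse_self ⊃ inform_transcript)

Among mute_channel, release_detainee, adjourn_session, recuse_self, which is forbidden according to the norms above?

From premise 7 we have O(¬inform_transcript).
Premise 10 is O(¬recuse_self ⊃ inform_transcript); contrapositively O(¬inform_transcript ⊃ recuse_self). Since O(¬inform_transcript) holds, K gives O(recuse_self).
From O(recuse_self) and premise 4, O(recuse_self ⊃ sign_directive), we obtain O(sign_directive).
Premise 2, O(¬release_detainee ⊃ ¬sign_directive), contraposes to O(sign_directive ⊃ release_detainee); with O(sign_directive) we get O(release_detainee).
With premise 5, O(release_detainee ⊃ ¬mute_channel), the K-axiom yields O(¬mute_channel).
So O(¬mute_channel) holds, i.e. mute_channel is forbidden. None of the other listed options is forbidden under the premises.

mute_channel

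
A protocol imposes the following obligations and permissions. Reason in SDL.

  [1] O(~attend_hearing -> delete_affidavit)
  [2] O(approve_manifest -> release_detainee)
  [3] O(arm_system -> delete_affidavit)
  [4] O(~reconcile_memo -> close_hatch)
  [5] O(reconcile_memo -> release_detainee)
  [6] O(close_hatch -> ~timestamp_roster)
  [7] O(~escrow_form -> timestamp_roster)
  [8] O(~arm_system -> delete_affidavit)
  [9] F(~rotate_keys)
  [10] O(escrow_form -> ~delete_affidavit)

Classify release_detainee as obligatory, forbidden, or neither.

By case analysis on arm_system: premise 3 gives O(arm_system -> delete_affidavit) and premise 8 gives O(~arm_system -> delete_affidavit), so O(delete_affidavit) either way.
Premise 10 is O(escrow_form -> ~delete_affidavit); contrapositively O(delete_affidavit -> ~escrow_form). Since O(delete_affidavit) holds, K gives O(~escrow_form).
Premise 7 is O(~escrow_form -> timestamp_roster); since O(~escrow_form), deontic closure gives O(timestamp_roster).
Premise 6 is O(close_hatch -> ~timestamp_roster); contrapositively O(timestamp_roster -> ~close_hatch). Since O(timestamp_roster) holds, K gives O(~close_hatch).
Premise 4, O(~reconcile_memo -> close_hatch), contraposes to O(~close_hatch -> reconcile_memo); with O(~close_hatch) we get O(reconcile_memo).
With premise 5, O(reconcile_memo -> release_detainee), the K-axiom yields O(release_detainee).
Premises 1, 2, 9 do not contribute to this derivation.
Hence release_detainee is obligatory.

Obligatory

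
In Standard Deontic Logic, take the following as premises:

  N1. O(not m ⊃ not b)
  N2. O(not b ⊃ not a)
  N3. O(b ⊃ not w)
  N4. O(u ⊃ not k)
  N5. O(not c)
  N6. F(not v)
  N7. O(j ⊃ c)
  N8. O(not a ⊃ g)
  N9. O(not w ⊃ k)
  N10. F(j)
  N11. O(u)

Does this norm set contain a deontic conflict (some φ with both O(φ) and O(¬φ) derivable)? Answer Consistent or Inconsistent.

Consistent

Premise 7 is O(j ⊃ c), but O(j) is not derivable from the premises, so it does not yield O(c).
So O(c) is not derivable, and the apparent clash with O(not c) does not arise.
A world satisfying every obligation exists (e.g. a=false, b=false, c=false, g=true, j=false, k=false, m=false, u=true, v=true, w=true); no atom is both obligatory and forbidden, so the set is consistent.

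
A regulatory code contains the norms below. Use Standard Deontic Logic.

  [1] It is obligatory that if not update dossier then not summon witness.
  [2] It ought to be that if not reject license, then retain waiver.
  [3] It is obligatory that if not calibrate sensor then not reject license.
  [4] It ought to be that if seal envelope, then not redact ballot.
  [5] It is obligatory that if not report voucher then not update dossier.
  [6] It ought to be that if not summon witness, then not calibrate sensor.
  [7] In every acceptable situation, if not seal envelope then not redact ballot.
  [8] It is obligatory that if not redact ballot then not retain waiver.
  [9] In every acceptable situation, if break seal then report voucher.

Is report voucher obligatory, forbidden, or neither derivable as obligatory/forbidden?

Obligatory

Premises 4 and 7 cover both cases: O(seal_envelope → ¬redact_ballot) and O(¬seal_envelope → ¬redact_ballot). Since seal_envelope ∨ ¬seal_envelope is a tautology, O(¬redact_ballot) follows.
With premise 8, O(¬redact_ballot → ¬retain_waiver), the K-axiom yields O(¬retain_waiver).
The contrapositive of premise 2 (O(¬reject_license → retain_waiver)) is O(¬retain_waiver → reject_license), and O(¬retain_waiver) is already established, so O(reject_license).
Premise 3 is O(¬calibrate_sensor → ¬reject_license); contrapositively O(reject_license → calibrate_sensor). Since O(reject_license) holds, K gives O(calibrate_sensor).
Premise 6, O(¬summon_witness → ¬calibrate_sensor), contraposes to O(calibrate_sensor → summon_witness); with O(calibrate_sensor) we get O(summon_witness).
Premise 1 is O(¬update_dossier → ¬summon_witness); contrapositively O(summon_witness → update_dossier). Since O(summon_witness) holds, K gives O(update_dossier).
Premise 5 is O(¬report_voucher → ¬update_dossier); contrapositively O(update_dossier → report_voucher). Since O(update_dossier) holds, K gives O(report_voucher).
Premise 9 does not contribute to this derivation.
Hence report_voucher is obligatory.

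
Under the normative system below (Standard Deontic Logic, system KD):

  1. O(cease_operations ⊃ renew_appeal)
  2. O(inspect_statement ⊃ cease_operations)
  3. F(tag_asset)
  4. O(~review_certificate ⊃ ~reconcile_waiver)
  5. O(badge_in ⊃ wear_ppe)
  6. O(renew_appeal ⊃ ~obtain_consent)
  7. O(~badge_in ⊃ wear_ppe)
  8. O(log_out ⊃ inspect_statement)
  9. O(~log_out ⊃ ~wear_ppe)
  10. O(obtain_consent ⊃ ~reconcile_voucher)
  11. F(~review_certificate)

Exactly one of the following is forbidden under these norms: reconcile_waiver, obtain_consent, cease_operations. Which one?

Premises 7 and 5 cover both cases: O(~badge_in ⊃ wear_ppe) and O(badge_in ⊃ wear_ppe). Since ~badge_in ∨ badge_in is a tautology, O(wear_ppe) follows.
The contrapositive of premise 9 (O(~log_out ⊃ ~wear_ppe)) is O(wear_ppe ⊃ log_out), and O(wear_ppe) is already established, so O(log_out).
Premise 8 is O(log_out ⊃ inspect_statement); since O(log_out), deontic closure gives O(inspect_statement).
From O(inspect_statement) and premise 2, O(inspect_statement ⊃ cease_operations), we obtain O(cease_operations).
Applying K to premise 1 (O(cease_operations ⊃ renew_appeal)) and O(cease_operations) yields O(renew_appeal).
From O(renew_appeal) and premise 6, O(renew_appeal ⊃ ~obtain_consent), we obtain O(~obtain_consent).
So O(~obtain_consent) holds, i.e. obtain_consent is forbidden. None of the other listed options is forbidden under the premises.

obtain_consent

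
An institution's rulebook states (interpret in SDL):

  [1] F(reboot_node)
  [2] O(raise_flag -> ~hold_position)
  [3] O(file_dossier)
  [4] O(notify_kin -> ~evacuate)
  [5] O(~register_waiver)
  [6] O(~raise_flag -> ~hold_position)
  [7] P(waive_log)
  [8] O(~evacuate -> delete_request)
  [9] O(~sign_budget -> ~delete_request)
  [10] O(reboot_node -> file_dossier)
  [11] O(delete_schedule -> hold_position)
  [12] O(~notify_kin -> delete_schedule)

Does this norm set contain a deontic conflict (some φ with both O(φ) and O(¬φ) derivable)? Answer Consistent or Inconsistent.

Consistent

Premise 10 is O(reboot_node -> file_dossier); even if O(file_dossier) held, inferring O(reboot_node) would be affirming the consequent — invalid.
So O(reboot_node) is not derivable, and the apparent clash with O(~reboot_node) does not arise.
A world satisfying every obligation exists (e.g. delete_request=true, delete_schedule=false, evacuate=false, file_dossier=true, hold_position=false, notify_kin=true, raise_flag=false, reboot_node=false, register_waiver=false, sign_budget=true, waive_log=false); no atom is both obligatory and forbidden, so the set is consistent.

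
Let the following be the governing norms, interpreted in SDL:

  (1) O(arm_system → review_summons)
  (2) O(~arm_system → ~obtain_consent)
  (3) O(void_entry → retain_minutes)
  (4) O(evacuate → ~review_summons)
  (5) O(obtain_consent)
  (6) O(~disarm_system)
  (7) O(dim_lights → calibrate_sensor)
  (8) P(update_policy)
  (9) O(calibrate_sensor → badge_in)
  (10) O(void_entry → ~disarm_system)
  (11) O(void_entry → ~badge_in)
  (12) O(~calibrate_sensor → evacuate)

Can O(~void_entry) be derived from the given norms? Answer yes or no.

From premise 5 we have O(obtain_consent).
Premise 2 is O(~arm_system → ~obtain_consent); contrapositively O(obtain_consent → arm_system). Since O(obtain_consent) holds, K gives O(arm_system).
Applying K to premise 1 (O(arm_system → review_summons)) and O(arm_system) yields O(review_summons).
Premise 4 is O(evacuate → ~review_summons); contrapositively O(review_summons → ~evacuate). Since O(review_summons) holds, K gives O(~evacuate).
The contrapositive of premise 12 (O(~calibrate_sensor → evacuate)) is O(~evacuate → calibrate_sensor), and O(~evacuate) is already established, so O(calibrate_sensor).
Applying K to premise 9 (O(calibrate_sensor → badge_in)) and O(calibrate_sensor) yields O(badge_in).
Premise 11 is O(void_entry → ~badge_in); contrapositively O(badge_in → ~void_entry). Since O(badge_in) holds, K gives O(~void_entry).
Premises 3, 6, 7, 8, 10 do not contribute to this derivation.
So O(~void_entry) follows.

Yes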